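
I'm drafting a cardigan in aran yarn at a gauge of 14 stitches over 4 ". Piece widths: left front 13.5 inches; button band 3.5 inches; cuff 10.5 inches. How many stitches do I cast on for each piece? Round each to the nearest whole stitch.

left front 47; button band 12; cuff 37.

Rate = 14/4 = 3.5 sts per in.
left front: 13.5 × 3.5 = 47.25 → 47.
button band: 3.5 × 3.5 = 12.25 → 12.
cuff: 10.5 × 3.5 = 36.75 → 37.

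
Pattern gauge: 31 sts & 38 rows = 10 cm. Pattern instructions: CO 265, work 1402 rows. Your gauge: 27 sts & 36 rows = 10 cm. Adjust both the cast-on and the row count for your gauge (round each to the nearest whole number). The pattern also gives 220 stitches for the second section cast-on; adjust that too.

Cast on 231 stitches; work 1328 rows; second section cast-on 192 stitches.

Stitches: 265 × 27/31 = 230.81 → 231.
Rows: 1402 × 36/38 = 1328.21 → 1328.
second section cast-on: 220 × 27/31 = 191.61 → 192.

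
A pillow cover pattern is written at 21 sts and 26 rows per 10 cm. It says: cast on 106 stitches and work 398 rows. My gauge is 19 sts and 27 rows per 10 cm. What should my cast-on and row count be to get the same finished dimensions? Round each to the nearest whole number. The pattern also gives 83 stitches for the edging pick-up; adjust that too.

Cast on 96 stitches; work 413 rows; edging pick-up 75 stitches.

Stitches: 106 × 19/21 = 95.90 → 96.
Rows: 398 × 27/26 = 413.31 → 413.
edging pick-up: 83 × 19/21 = 75.10 → 75.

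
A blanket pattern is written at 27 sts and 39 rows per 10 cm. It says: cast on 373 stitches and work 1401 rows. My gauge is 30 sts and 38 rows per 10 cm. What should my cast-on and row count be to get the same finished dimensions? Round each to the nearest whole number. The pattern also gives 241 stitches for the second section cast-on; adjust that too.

Stitches: 373 × 30/27 = 414.44 → 414.
Rows: 1401 × 38/39 = 1365.08 → 1365.
second section cast-on: 241 × 30/27 = 267.78 → 268.

Cast on 414 stitches; work 1365 rows; second section cast-on 268 stitches.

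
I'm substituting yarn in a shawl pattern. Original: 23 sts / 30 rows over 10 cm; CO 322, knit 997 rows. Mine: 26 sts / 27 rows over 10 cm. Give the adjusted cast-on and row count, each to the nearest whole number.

Cast on 364 stitches; work 897 rows.

Stitches: 322 × 26/23 = 364.00 → 364.
Rows: 997 × 27/30 = 897.30 → 897.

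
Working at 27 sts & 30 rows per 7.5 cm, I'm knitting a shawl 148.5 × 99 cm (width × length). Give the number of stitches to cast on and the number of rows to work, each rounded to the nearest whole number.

Cast on 535 stitches and work 396 rows.

Stitch gauge = 27/7.5 = 3.6 sts/cm; 148.5 × 3.6 = 534.60 → 535 sts.
Row gauge = 30/7.5 = 4 rows/cm; 99 × 4 = 396.00 → 396 rows.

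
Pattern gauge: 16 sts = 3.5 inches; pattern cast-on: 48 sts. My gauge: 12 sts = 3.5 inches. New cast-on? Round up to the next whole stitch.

36 stitches.

Scale factor = 12 / 16 = 0.750.
48 × 12 / 16 = 36.00 sts.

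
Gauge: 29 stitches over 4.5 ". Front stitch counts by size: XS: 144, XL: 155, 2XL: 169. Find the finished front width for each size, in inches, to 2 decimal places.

XS 22.34 inches; XL 24.05 inches; 2XL 26.22 inches.

29/4.5 = 6.444 sts per in.
XS: 144 / 6.444 = 22.345 → 22.34 in.
XL: 155 / 6.444 = 24.052 → 24.05 in.
2XL: 169 / 6.444 = 26.224 → 26.22 in.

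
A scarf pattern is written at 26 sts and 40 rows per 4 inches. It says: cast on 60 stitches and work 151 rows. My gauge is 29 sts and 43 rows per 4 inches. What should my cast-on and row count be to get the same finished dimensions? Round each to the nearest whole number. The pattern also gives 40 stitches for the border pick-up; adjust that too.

Stitches: 60 × 29/26 = 66.92 → 67.
Rows: 151 × 43/40 = 162.32 → 162.
border pick-up: 40 × 29/26 = 44.62 → 45.

Cast on 67 stitches; work 162 rows; border pick-up 45 stitches.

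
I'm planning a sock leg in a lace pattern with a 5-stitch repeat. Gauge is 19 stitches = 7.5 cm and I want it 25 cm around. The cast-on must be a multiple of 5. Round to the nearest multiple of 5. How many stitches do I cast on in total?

19 / 7.5 = 2.533 sts per cm.
25 × 2.533 = 63.33 sts.
Nearest multiple of 5: 65.

Cast on 65 stitches.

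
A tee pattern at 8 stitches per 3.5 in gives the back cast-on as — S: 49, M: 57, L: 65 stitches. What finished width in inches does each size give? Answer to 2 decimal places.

S 21.44 inches; M 24.94 inches; L 28.44 inches.

8/3.5 = 2.286 sts per in.
S: 49 / 2.286 = 21.438 → 21.44 in.
M: 57 / 2.286 = 24.938 → 24.94 in.
L: 65 / 2.286 = 28.438 → 28.44 in.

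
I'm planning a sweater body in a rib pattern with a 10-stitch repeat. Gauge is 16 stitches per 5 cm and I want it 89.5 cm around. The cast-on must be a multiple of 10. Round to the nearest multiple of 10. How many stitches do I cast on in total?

CO 290 sts.

16 / 5 = 3.2 sts per cm.
89.5 × 3.2 = 286.40 sts.
Nearest multiple of 10: 290.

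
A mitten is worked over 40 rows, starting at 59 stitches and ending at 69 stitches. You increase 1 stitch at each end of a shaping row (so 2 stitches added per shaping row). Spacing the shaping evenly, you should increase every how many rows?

Increase every 8th row.

Stitches to add: |69 − 59| = 10.
Shaping rows needed: 10 / 2 = 5.
40 rows / 5 = every 8 rows.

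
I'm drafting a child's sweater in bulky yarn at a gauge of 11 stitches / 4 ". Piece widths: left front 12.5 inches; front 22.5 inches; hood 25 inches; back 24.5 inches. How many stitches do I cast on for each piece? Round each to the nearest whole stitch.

Rate = 11/4 = 2.75 sts per in.
left front: 12.5 × 2.75 = 34.38 → 34.
front: 22.5 × 2.75 = 61.88 → 62.
hood: 25 × 2.75 = 68.75 → 69.
back: 24.5 × 2.75 = 67.38 → 67.

left front 34; front 62; hood 69; back 67.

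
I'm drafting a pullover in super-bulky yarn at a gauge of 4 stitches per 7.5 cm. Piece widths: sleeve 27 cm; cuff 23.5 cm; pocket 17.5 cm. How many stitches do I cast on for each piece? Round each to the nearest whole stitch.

Rate = 4/7.5 = 0.533 sts per cm.
sleeve: 27 × 0.533 = 14.40 → 14.
cuff: 23.5 × 0.533 = 12.53 → 13.
pocket: 17.5 × 0.533 = 9.33 → 9.

sleeve 14; cuff 13; pocket 9.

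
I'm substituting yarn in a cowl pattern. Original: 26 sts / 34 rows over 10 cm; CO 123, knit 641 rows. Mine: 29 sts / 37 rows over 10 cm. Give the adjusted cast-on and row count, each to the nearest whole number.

Cast on 137 stitches; work 698 rows.

Stitches: 123 × 29/26 = 137.19 → 137.
Rows: 641 × 37/34 = 697.56 → 698.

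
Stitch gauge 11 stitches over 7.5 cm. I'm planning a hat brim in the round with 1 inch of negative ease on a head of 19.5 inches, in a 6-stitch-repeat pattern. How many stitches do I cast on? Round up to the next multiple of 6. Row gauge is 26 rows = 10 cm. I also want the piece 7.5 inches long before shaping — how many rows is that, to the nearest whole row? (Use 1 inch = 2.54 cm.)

Finished = 19.5 − 1 = 18.5 inches.
18.5 inches × 2.54 = 46.99 cm.
11/7.5 = 1.467 sts per cm; 46.99 × 1.467 = 68.92 sts.
Next multiple of 6 → 72.
7.5 inches = 19.05 cm; × 2.6 = 49.53 → 50 rows.

Cast on 72 stitches; work 50 rows.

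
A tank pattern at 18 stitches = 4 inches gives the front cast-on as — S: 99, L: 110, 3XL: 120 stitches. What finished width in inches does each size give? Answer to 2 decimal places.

S 22.00 inches; L 24.44 inches; 3XL 26.67 inches.

18/4 = 4.5 sts per in.
S: 99 / 4.5 = 22.000 → 22.00 in.
L: 110 / 4.5 = 24.444 → 24.44 in.
3XL: 120 / 4.5 = 26.667 → 26.67 in.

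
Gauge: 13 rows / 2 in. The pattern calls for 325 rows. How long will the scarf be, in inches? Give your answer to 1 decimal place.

13 rows / 2 inch = 6.5 rows per inch.
325 / 6.5 = 50.00 inches.

50.0 inches.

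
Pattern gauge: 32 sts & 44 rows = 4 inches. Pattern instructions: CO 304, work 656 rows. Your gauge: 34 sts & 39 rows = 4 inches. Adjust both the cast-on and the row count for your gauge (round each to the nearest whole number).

Stitches: 304 × 34/32 = 323.00 → 323.
Rows: 656 × 39/44 = 581.45 → 581.

Cast on 323 stitches; work 581 rows.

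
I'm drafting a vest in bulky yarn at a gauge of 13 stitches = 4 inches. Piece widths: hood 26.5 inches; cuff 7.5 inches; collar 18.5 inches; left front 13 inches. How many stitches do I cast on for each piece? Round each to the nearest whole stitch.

Rate = 13/4 = 3.25 sts per in.
hood: 26.5 × 3.25 = 86.12 → 86.
cuff: 7.5 × 3.25 = 24.38 → 24.
collar: 18.5 × 3.25 = 60.12 → 60.
left front: 13 × 3.25 = 42.25 → 42.

hood 86; cuff 24; collar 60; left front 42.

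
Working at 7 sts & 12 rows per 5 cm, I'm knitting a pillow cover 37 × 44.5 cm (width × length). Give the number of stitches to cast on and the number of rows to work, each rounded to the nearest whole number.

Cast on 52 stitches and work 107 rows.

Stitch gauge = 7/5 = 1.4 sts/cm; 37 × 1.4 = 51.80 → 52 sts.
Row gauge = 12/5 = 2.4 rows/cm; 44.5 × 2.4 = 106.80 → 107 rows.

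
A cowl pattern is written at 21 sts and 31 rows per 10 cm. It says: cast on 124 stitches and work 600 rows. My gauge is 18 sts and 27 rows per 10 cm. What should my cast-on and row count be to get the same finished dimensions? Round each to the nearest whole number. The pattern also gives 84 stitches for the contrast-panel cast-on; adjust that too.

Stitches: 124 × 18/21 = 106.29 → 106.
Rows: 600 × 27/31 = 522.58 → 523.
contrast-panel cast-on: 84 × 18/21 = 72.00 → 72.

Cast on 106 stitches; work 523 rows; contrast-panel cast-on 72 stitches.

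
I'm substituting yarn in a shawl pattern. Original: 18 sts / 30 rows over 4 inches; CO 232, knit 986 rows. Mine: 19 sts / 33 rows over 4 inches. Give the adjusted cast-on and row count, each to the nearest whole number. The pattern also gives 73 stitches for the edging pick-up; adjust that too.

Stitches: 232 × 19/18 = 244.89 → 245.
Rows: 986 × 33/30 = 1084.60 → 1085.
edging pick-up: 73 × 19/18 = 77.06 → 77.

Cast on 245 stitches; work 1085 rows; edging pick-up 77 stitches.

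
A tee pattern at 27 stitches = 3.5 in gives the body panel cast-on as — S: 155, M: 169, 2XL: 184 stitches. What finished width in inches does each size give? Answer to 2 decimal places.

S 20.09 inches; M 21.91 inches; 2XL 23.85 inches.

27/3.5 = 7.714 sts per in.
S: 155 / 7.714 = 20.093 → 20.09 in.
M: 169 / 7.714 = 21.907 → 21.91 in.
2XL: 184 / 7.714 = 23.852 → 23.85 in.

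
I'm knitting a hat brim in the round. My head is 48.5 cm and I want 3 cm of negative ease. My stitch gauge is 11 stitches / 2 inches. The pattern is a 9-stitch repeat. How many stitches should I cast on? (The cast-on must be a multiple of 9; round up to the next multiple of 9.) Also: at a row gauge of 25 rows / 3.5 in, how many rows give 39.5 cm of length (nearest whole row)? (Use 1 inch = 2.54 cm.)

Finished = 48.5 − 3 = 45.5 cm.
45.5 cm × 1/2.54 = 17.91 inches.
11/2 = 5.5 sts per in; 17.91 × 5.5 = 98.52 sts.
Next multiple of 9 → 99.
39.5 cm = 15.55 inches; × 7.143 = 111.08 → 111 rows.

Cast on 99 stitches; work 111 rows.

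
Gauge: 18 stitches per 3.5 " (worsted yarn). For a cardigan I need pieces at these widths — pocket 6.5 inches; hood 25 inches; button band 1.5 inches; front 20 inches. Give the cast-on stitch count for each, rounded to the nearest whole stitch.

pocket 33; hood 129; button band 8; front 103.

Rate = 18/3.5 = 5.143 sts per in.
pocket: 6.5 × 5.143 = 33.43 → 33.
hood: 25 × 5.143 = 128.57 → 129.
button band: 1.5 × 5.143 = 7.71 → 8.
front: 20 × 5.143 = 102.86 → 103.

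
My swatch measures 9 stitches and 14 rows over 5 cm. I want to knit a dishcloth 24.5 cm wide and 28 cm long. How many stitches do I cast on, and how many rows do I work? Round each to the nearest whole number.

Cast on 44 stitches and work 78 rows.

Stitch gauge = 9/5 = 1.8 sts/cm; 24.5 × 1.8 = 44.10 → 44 sts.
Row gauge = 14/5 = 2.8 rows/cm; 28 × 2.8 = 78.40 → 78 rows.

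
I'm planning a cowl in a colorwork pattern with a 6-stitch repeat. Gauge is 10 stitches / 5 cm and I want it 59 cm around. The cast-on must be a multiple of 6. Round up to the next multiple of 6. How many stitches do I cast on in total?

10 / 5 = 2 sts per cm.
59 × 2 = 118.00 sts.
Next multiple of 6: 120.

Cast on 120 stitches.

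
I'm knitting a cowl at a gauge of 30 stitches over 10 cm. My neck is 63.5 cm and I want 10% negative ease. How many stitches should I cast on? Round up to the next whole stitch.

Cast on 172 stitches.

Finished = 63.5 × 0.90 = 57.15 cm.
30 / 10 = 3 sts per cm.
57.15 × 3 = 171.45 sts.
→ 172 sts.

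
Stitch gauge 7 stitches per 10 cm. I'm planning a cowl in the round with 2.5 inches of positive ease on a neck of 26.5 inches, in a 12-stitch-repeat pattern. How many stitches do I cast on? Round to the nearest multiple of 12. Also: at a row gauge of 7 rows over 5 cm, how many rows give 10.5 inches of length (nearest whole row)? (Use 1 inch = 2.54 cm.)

Cast on 48 stitches; work 37 rows.

Finished = 26.5 + 2.5 = 29 inches.
29 inches × 2.54 = 73.66 cm.
7/10 = 0.7 sts per cm; 73.66 × 0.7 = 51.56 sts.
Nearest multiple of 12 → 48.
10.5 inches = 26.67 cm; × 1.4 = 37.34 → 37 rows.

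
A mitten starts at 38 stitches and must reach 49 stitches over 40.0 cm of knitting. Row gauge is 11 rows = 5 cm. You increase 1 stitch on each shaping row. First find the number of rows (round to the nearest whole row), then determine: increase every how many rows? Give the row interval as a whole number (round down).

Rows = 40.0 × 2.2 = 88.0 → 88 rows.
Stitches to add: 11 → 11 shaping rows (at 1 st each).
88 / 11 = 8.00 → every 8 rows.

Increase every 8th row.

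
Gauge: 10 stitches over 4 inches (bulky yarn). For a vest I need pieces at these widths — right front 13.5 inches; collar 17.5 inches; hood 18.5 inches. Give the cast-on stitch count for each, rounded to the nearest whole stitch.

Rate = 10/4 = 2.5 sts per in.
right front: 13.5 × 2.5 = 33.75 → 34.
collar: 17.5 × 2.5 = 43.75 → 44.
hood: 18.5 × 2.5 = 46.25 → 46.

right front 34; collar 44; hood 46.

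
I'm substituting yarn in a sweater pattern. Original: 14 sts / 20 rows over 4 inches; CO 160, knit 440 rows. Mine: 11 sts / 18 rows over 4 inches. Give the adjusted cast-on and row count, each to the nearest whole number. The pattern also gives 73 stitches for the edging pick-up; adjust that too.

Stitches: 160 × 11/14 = 125.71 → 126.
Rows: 440 × 18/20 = 396.00 → 396.
edging pick-up: 73 × 11/14 = 57.36 → 57.

Cast on 126 stitches; work 396 rows; edging pick-up 57 stitches.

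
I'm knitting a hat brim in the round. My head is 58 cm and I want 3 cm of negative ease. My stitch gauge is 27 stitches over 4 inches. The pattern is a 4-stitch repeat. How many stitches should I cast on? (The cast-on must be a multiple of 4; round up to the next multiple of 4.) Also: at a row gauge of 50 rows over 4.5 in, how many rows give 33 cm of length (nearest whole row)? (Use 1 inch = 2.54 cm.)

Cast on 148 stitches; work 144 rows.

Finished = 58 − 3 = 55 cm.
55 cm × 1/2.54 = 21.65 inches.
27/4 = 6.75 sts per in; 21.65 × 6.75 = 146.16 sts.
Next multiple of 4 → 148.
33 cm = 12.99 inches; × 11.111 = 144.36 → 144 rows.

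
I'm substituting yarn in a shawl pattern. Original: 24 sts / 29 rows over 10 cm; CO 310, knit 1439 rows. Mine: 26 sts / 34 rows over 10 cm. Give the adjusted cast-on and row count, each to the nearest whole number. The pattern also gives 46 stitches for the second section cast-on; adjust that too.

Stitches: 310 × 26/24 = 335.83 → 336.
Rows: 1439 × 34/29 = 1687.10 → 1687.
second section cast-on: 46 × 26/24 = 49.83 → 50.

Cast on 336 stitches; work 1687 rows; second section cast-on 50 stitches.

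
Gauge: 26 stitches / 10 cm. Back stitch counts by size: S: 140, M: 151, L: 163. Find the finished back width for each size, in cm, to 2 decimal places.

S 53.85 cm; M 58.08 cm; L 62.69 cm.

26/10 = 2.6 sts per cm.
S: 140 / 2.6 = 53.846 → 53.85 cm.
M: 151 / 2.6 = 58.077 → 58.08 cm.
L: 163 / 2.6 = 62.692 → 62.69 cm.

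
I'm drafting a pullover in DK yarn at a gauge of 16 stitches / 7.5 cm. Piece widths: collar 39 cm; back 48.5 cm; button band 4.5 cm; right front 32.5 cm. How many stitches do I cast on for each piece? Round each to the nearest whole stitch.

collar 83; back 103; button band 10; right front 69.

Rate = 16/7.5 = 2.133 sts per cm.
collar: 39 × 2.133 = 83.20 → 83.
back: 48.5 × 2.133 = 103.47 → 103.
button band: 4.5 × 2.133 = 9.60 → 10.
right front: 32.5 × 2.133 = 69.33 → 69.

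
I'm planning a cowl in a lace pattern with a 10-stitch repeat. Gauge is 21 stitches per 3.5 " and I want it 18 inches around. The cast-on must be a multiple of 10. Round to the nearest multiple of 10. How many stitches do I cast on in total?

110 stitches.

21 / 3.5 = 6 sts per inch.
18 × 6 = 108.00 sts.
Nearest multiple of 10: 110.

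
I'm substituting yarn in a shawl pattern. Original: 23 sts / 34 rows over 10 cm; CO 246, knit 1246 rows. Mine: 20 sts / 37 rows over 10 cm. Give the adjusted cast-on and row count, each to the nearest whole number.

Stitches: 246 × 20/23 = 213.91 → 214.
Rows: 1246 × 37/34 = 1355.94 → 1356.

Cast on 214 stitches; work 1356 rows.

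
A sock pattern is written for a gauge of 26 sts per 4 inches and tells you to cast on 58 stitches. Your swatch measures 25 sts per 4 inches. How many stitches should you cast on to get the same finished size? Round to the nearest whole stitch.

56 stitches.

Scale factor = 25 / 26 = 0.962.
58 × 25 / 26 = 55.77 sts.
→ 56 sts.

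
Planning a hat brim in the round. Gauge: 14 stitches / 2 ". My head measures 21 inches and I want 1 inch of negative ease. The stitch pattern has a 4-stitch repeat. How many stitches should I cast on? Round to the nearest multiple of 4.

Finished = 21 − 1 = 20 inches.
14 / 2 = 7 sts/in.
20 × 7 = 140.00 sts.
Nearest multiple of 4: 140.

CO 140 sts.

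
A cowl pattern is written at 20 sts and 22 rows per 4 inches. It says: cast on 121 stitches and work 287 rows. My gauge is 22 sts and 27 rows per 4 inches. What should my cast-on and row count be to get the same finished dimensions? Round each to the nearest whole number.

Stitches: 121 × 22/20 = 133.10 → 133.
Rows: 287 × 27/22 = 352.23 → 352.

Cast on 133 stitches; work 352 rows.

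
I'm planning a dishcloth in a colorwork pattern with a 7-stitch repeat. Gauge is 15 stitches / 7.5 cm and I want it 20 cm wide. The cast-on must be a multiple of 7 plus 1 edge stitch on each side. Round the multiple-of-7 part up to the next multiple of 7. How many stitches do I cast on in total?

15 / 7.5 = 2 sts per cm.
20 × 2 = 40.00 sts.
Less 2 edge sts → 38.00 for the repeat.
Next multiple of 7: 42.
Add back 2 edge sts → 44.

44 stitches.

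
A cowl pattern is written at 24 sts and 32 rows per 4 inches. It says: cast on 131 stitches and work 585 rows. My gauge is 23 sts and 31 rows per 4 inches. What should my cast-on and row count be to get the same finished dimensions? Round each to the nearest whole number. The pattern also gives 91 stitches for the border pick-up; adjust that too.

Stitches: 131 × 23/24 = 125.54 → 126.
Rows: 585 × 31/32 = 566.72 → 567.
border pick-up: 91 × 23/24 = 87.21 → 87.

Cast on 126 stitches; work 567 rows; border pick-up 87 stitches.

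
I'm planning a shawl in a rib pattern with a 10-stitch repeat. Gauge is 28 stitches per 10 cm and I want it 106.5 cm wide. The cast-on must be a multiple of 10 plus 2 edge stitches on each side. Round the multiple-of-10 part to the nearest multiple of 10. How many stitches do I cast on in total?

Cast on 294 stitches.

28 / 10 = 2.8 sts per cm.
106.5 × 2.8 = 298.20 sts.
Less 4 edge sts → 294.20 for the repeat.
Nearest multiple of 10: 290.
Add back 4 edge sts → 294.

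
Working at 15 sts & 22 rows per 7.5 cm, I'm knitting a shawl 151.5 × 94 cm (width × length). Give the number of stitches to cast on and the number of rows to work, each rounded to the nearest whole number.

Cast on 303 stitches and work 276 rows.

Stitch gauge = 15/7.5 = 2 sts/cm; 151.5 × 2 = 303.00 → 303 sts.
Row gauge = 22/7.5 = 2.933 rows/cm; 94 × 2.933 = 275.73 → 276 rows.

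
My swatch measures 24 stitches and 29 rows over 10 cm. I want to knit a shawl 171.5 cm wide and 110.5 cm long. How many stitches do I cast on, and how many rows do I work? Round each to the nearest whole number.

Cast on 412 stitches and work 320 rows.

Stitch gauge = 24/10 = 2.4 sts/cm; 171.5 × 2.4 = 411.60 → 412 sts.
Row gauge = 29/10 = 2.9 rows/cm; 110.5 × 2.9 = 320.45 → 320 rows.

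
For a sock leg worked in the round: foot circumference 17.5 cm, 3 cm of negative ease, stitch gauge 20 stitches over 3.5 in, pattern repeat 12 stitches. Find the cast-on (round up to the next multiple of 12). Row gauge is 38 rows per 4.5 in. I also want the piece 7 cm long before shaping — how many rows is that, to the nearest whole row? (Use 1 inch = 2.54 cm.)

Finished = 17.5 − 3 = 14.5 cm.
14.5 cm × 1/2.54 = 5.71 inches.
20/3.5 = 5.714 sts per in; 5.71 × 5.714 = 32.62 sts.
Next multiple of 12 → 36.
7 cm = 2.76 inches; × 8.444 = 23.27 → 23 rows.

Cast on 36 stitches; work 23 rows.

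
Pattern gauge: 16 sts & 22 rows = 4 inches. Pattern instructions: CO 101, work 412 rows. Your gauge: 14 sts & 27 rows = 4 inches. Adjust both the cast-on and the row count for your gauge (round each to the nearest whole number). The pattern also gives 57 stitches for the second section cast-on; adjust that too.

Cast on 88 stitches; work 506 rows; second section cast-on 50 stitches.

Stitches: 101 × 14/16 = 88.38 → 88.
Rows: 412 × 27/22 = 505.64 → 506.
second section cast-on: 57 × 14/16 = 49.88 → 50.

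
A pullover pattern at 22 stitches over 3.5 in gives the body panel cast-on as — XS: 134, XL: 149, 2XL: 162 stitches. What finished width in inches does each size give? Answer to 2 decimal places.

XS 21.32 inches; XL 23.70 inches; 2XL 25.77 inches.

22/3.5 = 6.286 sts per in.
XS: 134 / 6.286 = 21.318 → 21.32 in.
XL: 149 / 6.286 = 23.705 → 23.70 in.
2XL: 162 / 6.286 = 25.773 → 25.77 in.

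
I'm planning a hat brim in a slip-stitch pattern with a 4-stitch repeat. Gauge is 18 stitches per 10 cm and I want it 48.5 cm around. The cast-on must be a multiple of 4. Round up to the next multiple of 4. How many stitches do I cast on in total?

18 / 10 = 1.8 sts per cm.
48.5 × 1.8 = 87.30 sts.
Next multiple of 4: 88.

Cast on 88 stitches.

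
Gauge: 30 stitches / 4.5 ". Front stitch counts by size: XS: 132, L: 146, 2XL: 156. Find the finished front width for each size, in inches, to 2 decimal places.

30/4.5 = 6.667 sts per in.
XS: 132 / 6.667 = 19.800 → 19.80 in.
L: 146 / 6.667 = 21.900 → 21.90 in.
2XL: 156 / 6.667 = 23.400 → 23.40 in.

XS 19.80 inches; L 21.90 inches; 2XL 23.40 inches.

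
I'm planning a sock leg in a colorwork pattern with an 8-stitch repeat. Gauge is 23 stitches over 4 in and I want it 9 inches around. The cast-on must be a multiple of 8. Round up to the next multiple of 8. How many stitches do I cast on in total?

56 stitches.

23 / 4 = 5.75 sts per inch.
9 × 5.75 = 51.75 sts.
Next multiple of 8: 56.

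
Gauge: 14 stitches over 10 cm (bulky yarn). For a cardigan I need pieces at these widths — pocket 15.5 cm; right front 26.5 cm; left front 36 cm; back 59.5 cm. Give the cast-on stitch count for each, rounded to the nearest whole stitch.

pocket 22; right front 37; left front 50; back 83.

Rate = 14/10 = 1.4 sts per cm.
pocket: 15.5 × 1.4 = 21.70 → 22.
right front: 26.5 × 1.4 = 37.10 → 37.
left front: 36 × 1.4 = 50.40 → 50.
back: 59.5 × 1.4 = 83.30 → 83.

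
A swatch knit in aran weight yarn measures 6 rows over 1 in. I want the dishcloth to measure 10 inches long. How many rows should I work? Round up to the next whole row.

Work 60 rows.

6 rows / 1 in = 6 rows per inch.
10 × 6 = 60.00 rows.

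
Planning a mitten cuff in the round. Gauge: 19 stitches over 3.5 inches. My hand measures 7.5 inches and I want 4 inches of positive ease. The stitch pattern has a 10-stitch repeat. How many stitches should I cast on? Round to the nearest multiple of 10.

Finished = 7.5 + 4 = 11.5 inches.
19 / 3.5 = 5.429 sts/in.
11.5 × 5.429 = 62.43 sts.
Nearest multiple of 10: 60.

60 stitches.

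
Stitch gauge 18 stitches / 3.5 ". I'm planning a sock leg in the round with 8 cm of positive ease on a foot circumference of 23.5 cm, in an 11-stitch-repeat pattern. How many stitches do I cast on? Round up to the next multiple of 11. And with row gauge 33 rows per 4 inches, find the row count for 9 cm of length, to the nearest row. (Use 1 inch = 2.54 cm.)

Finished = 23.5 + 8 = 31.5 cm.
31.5 cm × 1/2.54 = 12.40 inches.
18/3.5 = 5.143 sts per in; 12.40 × 5.143 = 63.78 sts.
Next multiple of 11 → 66.
9 cm = 3.54 inches; × 8.25 = 29.23 → 29 rows.

Cast on 66 stitches; work 29 rows.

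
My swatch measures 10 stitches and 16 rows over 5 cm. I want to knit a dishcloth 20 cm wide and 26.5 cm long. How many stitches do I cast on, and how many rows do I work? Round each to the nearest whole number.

Cast on 40 stitches and work 85 rows.

Stitch gauge = 10/5 = 2 sts/cm; 20 × 2 = 40.00 → 40 sts.
Row gauge = 16/5 = 3.2 rows/cm; 26.5 × 3.2 = 84.80 → 85 rows.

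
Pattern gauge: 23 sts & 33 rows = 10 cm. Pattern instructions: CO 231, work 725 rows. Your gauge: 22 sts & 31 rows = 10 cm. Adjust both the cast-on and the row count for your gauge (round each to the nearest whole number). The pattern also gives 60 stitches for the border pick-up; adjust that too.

Cast on 221 stitches; work 681 rows; border pick-up 57 stitches.

Stitches: 231 × 22/23 = 220.96 → 221.
Rows: 725 × 31/33 = 681.06 → 681.
border pick-up: 60 × 22/23 = 57.39 → 57.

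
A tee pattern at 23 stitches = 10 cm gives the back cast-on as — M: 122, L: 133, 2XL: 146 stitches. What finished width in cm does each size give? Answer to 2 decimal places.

23/10 = 2.3 sts per cm.
M: 122 / 2.3 = 53.043 → 53.04 cm.
L: 133 / 2.3 = 57.826 → 57.83 cm.
2XL: 146 / 2.3 = 63.478 → 63.48 cm.

M 53.04 cm; L 57.83 cm; 2XL 63.48 cm.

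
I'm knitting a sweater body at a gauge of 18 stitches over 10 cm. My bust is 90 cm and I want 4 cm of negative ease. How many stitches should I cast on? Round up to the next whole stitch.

155 stitches.

Finished = 90 − 4 = 86 cm.
18 / 10 = 1.8 sts per cm.
86.00 × 1.8 = 154.80 sts.
→ 155 sts.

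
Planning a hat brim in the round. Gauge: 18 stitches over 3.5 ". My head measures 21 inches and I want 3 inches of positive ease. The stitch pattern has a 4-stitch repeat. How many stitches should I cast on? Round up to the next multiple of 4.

CO 124 sts.

Finished = 21 + 3 = 24 inches.
18 / 3.5 = 5.143 sts/in.
24 × 5.143 = 123.43 sts.
Next multiple of 4: 124.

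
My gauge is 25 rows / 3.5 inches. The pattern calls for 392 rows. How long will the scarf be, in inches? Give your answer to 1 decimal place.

54.9 inches.

25 rows / 3.5 inch = 7.143 rows per inch.
392 / 7.143 = 54.88 inches.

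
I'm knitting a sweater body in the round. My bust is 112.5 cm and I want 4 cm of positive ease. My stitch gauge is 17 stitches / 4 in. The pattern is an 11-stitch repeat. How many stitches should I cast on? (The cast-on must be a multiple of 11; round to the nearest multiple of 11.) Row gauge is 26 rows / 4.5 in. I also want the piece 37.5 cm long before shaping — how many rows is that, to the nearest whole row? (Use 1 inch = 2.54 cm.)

Finished = 112.5 + 4 = 116.5 cm.
116.5 cm × 1/2.54 = 45.87 inches.
17/4 = 4.25 sts per in; 45.87 × 4.25 = 194.93 sts.
Nearest multiple of 11 → 198.
37.5 cm = 14.76 inches; × 5.778 = 85.30 → 85 rows.

Cast on 198 stitches; work 85 rows.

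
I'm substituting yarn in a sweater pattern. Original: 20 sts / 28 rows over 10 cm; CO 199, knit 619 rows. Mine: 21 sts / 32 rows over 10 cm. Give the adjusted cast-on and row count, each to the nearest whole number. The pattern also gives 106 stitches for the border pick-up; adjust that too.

Stitches: 199 × 21/20 = 208.95 → 209.
Rows: 619 × 32/28 = 707.43 → 707.
border pick-up: 106 × 21/20 = 111.30 → 111.

Cast on 209 stitches; work 707 rows; border pick-up 111 stitches.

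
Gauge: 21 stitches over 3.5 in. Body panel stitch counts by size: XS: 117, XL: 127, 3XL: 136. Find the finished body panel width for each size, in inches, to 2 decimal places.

21/3.5 = 6 sts per in.
XS: 117 / 6 = 19.500 → 19.50 in.
XL: 127 / 6 = 21.167 → 21.17 in.
3XL: 136 / 6 = 22.667 → 22.67 in.

XS 19.50 inches; XL 21.17 inches; 3XL 22.67 inches.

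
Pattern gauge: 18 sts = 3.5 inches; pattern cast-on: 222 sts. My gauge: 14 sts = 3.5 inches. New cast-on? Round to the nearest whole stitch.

Scale factor = 14 / 18 = 0.778.
222 × 14 / 18 = 172.67 sts.
→ 173 sts.

CO 173 sts.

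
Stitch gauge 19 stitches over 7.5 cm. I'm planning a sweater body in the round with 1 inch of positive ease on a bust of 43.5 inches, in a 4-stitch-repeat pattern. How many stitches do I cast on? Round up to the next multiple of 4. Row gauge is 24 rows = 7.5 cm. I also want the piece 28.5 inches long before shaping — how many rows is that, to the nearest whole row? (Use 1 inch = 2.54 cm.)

Finished = 43.5 + 1 = 44.5 inches.
44.5 inches × 2.54 = 113.03 cm.
19/7.5 = 2.533 sts per cm; 113.03 × 2.533 = 286.34 sts.
Next multiple of 4 → 288.
28.5 inches = 72.39 cm; × 3.2 = 231.65 → 232 rows.

Cast on 288 stitches; work 232 rows.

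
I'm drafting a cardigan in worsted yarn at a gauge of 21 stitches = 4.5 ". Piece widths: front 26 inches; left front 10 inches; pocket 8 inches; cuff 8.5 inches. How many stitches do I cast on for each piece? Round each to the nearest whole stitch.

front 121; left front 47; pocket 37; cuff 40.

Rate = 21/4.5 = 4.667 sts per in.
front: 26 × 4.667 = 121.33 → 121.
left front: 10 × 4.667 = 46.67 → 47.
pocket: 8 × 4.667 = 37.33 → 37.
cuff: 8.5 × 4.667 = 39.67 → 40.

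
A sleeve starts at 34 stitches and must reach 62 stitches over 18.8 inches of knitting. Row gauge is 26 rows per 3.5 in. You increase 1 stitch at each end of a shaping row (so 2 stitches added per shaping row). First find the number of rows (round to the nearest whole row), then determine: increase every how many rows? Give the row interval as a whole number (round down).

Increase every 10th row.

Rows = 18.8 × 7.429 = 139.7 → 140 rows.
Stitches to add: 28 → 14 shaping rows (at 2 st each).
140 / 14 = 10.00 → every 10 rows.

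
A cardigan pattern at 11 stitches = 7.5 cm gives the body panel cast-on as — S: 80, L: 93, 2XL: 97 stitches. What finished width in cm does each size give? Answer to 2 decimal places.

S 54.55 cm; L 63.41 cm; 2XL 66.14 cm.

11/7.5 = 1.467 sts per cm.
S: 80 / 1.467 = 54.545 → 54.55 cm.
L: 93 / 1.467 = 63.409 → 63.41 cm.
2XL: 97 / 1.467 = 66.136 → 66.14 cm.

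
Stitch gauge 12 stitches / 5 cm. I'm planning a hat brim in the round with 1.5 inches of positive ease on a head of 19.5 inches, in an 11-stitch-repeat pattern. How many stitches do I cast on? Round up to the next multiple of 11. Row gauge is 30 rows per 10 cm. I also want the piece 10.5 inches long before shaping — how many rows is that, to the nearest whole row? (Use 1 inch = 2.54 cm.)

Cast on 132 stitches; work 80 rows.

Finished = 19.5 + 1.5 = 21 inches.
21 inches × 2.54 = 53.34 cm.
12/5 = 2.4 sts per cm; 53.34 × 2.4 = 128.02 sts.
Next multiple of 11 → 132.
10.5 inches = 26.67 cm; × 3 = 80.01 → 80 rows.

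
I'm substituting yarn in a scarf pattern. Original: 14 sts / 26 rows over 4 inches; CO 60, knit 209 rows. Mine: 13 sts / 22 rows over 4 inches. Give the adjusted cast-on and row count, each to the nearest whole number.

Stitches: 60 × 13/14 = 55.71 → 56.
Rows: 209 × 22/26 = 176.85 → 177.

Cast on 56 stitches; work 177 rows.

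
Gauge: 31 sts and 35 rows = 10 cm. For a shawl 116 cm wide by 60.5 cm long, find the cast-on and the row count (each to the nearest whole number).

Cast on 360 stitches and work 212 rows.

Stitch gauge = 31/10 = 3.1 sts/cm; 116 × 3.1 = 359.60 → 360 sts.
Row gauge = 35/10 = 3.5 rows/cm; 60.5 × 3.5 = 211.75 → 212 rows.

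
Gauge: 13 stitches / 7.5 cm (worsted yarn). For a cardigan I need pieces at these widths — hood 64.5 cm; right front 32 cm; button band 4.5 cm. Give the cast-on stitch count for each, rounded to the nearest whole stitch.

hood 112; right front 55; button band 8.

Rate = 13/7.5 = 1.733 sts per cm.
hood: 64.5 × 1.733 = 111.80 → 112.
right front: 32 × 1.733 = 55.47 → 55.
button band: 4.5 × 1.733 = 7.80 → 8.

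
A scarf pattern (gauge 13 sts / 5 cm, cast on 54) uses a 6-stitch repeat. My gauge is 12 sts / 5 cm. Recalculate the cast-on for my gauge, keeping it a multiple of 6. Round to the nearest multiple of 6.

54 × 12 / 13 = 49.85.
Nearest multiple of 6: 48.

48 stitches.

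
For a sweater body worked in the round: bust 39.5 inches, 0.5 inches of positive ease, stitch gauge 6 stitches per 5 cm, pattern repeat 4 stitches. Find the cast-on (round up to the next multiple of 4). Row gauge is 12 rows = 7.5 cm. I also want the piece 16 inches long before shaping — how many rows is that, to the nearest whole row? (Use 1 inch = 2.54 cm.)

Cast on 124 stitches; work 65 rows.

Finished = 39.5 + 0.5 = 40 inches.
40 inches × 2.54 = 101.60 cm.
6/5 = 1.2 sts per cm; 101.60 × 1.2 = 121.92 sts.
Next multiple of 4 → 124.
16 inches = 40.64 cm; × 1.6 = 65.02 → 65 rows.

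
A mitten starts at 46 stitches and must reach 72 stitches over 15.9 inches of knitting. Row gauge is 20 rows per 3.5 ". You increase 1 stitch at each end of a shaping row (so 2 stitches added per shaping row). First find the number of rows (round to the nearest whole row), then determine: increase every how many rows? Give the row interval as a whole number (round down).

Rows = 15.9 × 5.714 = 90.9 → 91 rows.
Stitches to add: 26 → 13 shaping rows (at 2 st each).
91 / 13 = 7.00 → every 7 rows.

Increase every 7th row.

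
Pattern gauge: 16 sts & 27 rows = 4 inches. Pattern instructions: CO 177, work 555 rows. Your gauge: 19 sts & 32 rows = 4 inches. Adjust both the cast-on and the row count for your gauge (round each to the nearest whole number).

Cast on 210 stitches; work 658 rows.

Stitches: 177 × 19/16 = 210.19 → 210.
Rows: 555 × 32/27 = 657.78 → 658.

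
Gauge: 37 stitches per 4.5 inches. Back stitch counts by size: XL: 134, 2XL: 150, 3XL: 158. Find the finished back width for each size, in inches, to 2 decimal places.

37/4.5 = 8.222 sts per in.
XL: 134 / 8.222 = 16.297 → 16.30 in.
2XL: 150 / 8.222 = 18.243 → 18.24 in.
3XL: 158 / 8.222 = 19.216 → 19.22 in.

XL 16.30 inches; 2XL 18.24 inches; 3XL 19.22 inches.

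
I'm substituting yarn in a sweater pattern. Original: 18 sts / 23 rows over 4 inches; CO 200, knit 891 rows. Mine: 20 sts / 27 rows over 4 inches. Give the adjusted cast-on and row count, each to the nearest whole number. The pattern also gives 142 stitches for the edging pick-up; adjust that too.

Cast on 222 stitches; work 1046 rows; edging pick-up 158 stitches.

Stitches: 200 × 20/18 = 222.22 → 222.
Rows: 891 × 27/23 = 1045.96 → 1046.
edging pick-up: 142 × 20/18 = 157.78 → 158.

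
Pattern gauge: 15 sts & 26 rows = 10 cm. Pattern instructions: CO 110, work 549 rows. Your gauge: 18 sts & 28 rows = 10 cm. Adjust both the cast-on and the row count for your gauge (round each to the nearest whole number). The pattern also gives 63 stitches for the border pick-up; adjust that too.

Cast on 132 stitches; work 591 rows; border pick-up 76 stitches.

Stitches: 110 × 18/15 = 132.00 → 132.
Rows: 549 × 28/26 = 591.23 → 591.
border pick-up: 63 × 18/15 = 75.60 → 76.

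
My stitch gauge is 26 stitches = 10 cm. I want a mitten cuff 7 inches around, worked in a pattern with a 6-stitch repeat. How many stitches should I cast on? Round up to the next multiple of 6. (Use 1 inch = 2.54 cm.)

7 in = 7 × 2.54 = 17.78 cm.
26 / 10 = 2.6 sts/cm.
17.78 × 2.6 = 46.23 sts.
→ 48.

CO 48 sts.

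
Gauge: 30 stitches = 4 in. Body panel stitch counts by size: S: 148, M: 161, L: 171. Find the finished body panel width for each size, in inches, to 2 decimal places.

S 19.73 inches; M 21.47 inches; L 22.80 inches.

30/4 = 7.5 sts per in.
S: 148 / 7.5 = 19.733 → 19.73 in.
M: 161 / 7.5 = 21.467 → 21.47 in.
L: 171 / 7.5 = 22.800 → 22.80 in.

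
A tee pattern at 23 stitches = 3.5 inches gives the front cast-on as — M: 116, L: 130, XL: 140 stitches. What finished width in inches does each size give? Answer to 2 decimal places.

M 17.65 inches; L 19.78 inches; XL 21.30 inches.

23/3.5 = 6.571 sts per in.
M: 116 / 6.571 = 17.652 → 17.65 in.
L: 130 / 6.571 = 19.783 → 19.78 in.
XL: 140 / 6.571 = 21.304 → 21.30 in.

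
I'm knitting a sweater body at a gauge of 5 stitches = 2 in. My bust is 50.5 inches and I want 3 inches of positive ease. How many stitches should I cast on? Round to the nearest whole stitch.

Finished = 50.5 + 3 = 53.5 in.
5 / 2 = 2.5 sts per inch.
53.50 × 2.5 = 133.75 sts.
→ 134 sts.

CO 134 sts.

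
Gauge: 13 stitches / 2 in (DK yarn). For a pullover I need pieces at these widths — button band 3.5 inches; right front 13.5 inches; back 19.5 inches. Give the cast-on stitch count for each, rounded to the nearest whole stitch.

Rate = 13/2 = 6.5 sts per in.
button band: 3.5 × 6.5 = 22.75 → 23.
right front: 13.5 × 6.5 = 87.75 → 88.
back: 19.5 × 6.5 = 126.75 → 127.

button band 23; right front 88; back 127.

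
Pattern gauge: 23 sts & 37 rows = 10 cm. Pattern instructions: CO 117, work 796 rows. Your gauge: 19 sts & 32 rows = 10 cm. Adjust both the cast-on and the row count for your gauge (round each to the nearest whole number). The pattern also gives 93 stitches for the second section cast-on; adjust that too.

Stitches: 117 × 19/23 = 96.65 → 97.
Rows: 796 × 32/37 = 688.43 → 688.
second section cast-on: 93 × 19/23 = 76.83 → 77.

Cast on 97 stitches; work 688 rows; second section cast-on 77 stitches.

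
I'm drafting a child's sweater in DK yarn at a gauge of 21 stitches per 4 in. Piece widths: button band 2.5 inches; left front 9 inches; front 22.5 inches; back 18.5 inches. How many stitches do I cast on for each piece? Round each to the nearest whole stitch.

button band 13; left front 47; front 118; back 97.

Rate = 21/4 = 5.25 sts per in.
button band: 2.5 × 5.25 = 13.12 → 13.
left front: 9 × 5.25 = 47.25 → 47.
front: 22.5 × 5.25 = 118.12 → 118.
back: 18.5 × 5.25 = 97.12 → 97.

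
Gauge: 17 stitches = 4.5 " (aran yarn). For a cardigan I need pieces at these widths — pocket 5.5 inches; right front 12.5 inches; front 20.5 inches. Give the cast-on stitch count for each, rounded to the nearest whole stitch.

Rate = 17/4.5 = 3.778 sts per in.
pocket: 5.5 × 3.778 = 20.78 → 21.
right front: 12.5 × 3.778 = 47.22 → 47.
front: 20.5 × 3.778 = 77.44 → 77.

pocket 21; right front 47; front 77.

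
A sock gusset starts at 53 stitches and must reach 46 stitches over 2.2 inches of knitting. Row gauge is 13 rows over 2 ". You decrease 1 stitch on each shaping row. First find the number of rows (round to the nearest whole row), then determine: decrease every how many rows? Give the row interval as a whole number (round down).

Decrease every 2nd row.

Rows = 2.2 × 6.5 = 14.3 → 14 rows.
Stitches to remove: 7 → 7 shaping rows (at 1 st each).
14 / 7 = 2.00 → every 2 rows.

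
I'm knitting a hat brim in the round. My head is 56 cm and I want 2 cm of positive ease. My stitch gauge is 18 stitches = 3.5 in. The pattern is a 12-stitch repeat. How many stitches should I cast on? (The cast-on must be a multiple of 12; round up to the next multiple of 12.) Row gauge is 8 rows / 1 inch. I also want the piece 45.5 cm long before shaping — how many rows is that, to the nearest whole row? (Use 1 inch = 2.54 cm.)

Cast on 120 stitches; work 143 rows.

Finished = 56 + 2 = 58 cm.
58 cm × 1/2.54 = 22.83 inches.
18/3.5 = 5.143 sts per in; 22.83 × 5.143 = 117.44 sts.
Next multiple of 12 → 120.
45.5 cm = 17.91 inches; × 8 = 143.31 → 143 rows.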